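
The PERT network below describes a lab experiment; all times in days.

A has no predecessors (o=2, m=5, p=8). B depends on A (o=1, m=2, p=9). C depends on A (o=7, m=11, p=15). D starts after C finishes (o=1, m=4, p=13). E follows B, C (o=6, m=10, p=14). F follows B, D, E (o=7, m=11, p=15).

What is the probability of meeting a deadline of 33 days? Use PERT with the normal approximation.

te_A = (2 + 4·5 + 8)/6 = 30/6 = 5; σ²_A = ((8−2)/6)² = 1.000
te_B = (1 + 4·2 + 9)/6 = 18/6 = 3; σ²_B = ((9−1)/6)² = 1.778
te_C = (7 + 4·11 + 15)/6 = 66/6 = 11; σ²_C = ((15−7)/6)² = 1.778
te_D = (1 + 4·4 + 13)/6 = 30/6 = 5; σ²_D = ((13−1)/6)² = 4.000
te_E = (6 + 4·10 + 14)/6 = 60/6 = 10; σ²_E = ((14−6)/6)² = 1.778
te_F = (7 + 4·11 + 15)/6 = 66/6 = 11; σ²_F = ((15−7)/6)² = 1.778

Forward pass:
ES_A = 0; EF_A = 5
ES_B = 5; EF_B = 5+3 = 8
ES_C = 5; EF_C = 5+11 = 16
ES_D = 16; EF_D = 16+5 = 21
ES_E = max(EF_B=8, EF_C=16) = 16; EF_E = 16+10 = 26
ES_F = max(EF_B=8, EF_D=21, EF_E=26) = 26; EF_F = 26+11 = 37
Expected project duration μ = 37 days. Critical path: A → C → E → F.

Variance along critical path = 1.000 + 1.778 + 1.778 + 1.778 = 6.333; σ = √6.333 = 2.517 days.
Z = (33 − 37) / 2.517 = -1.589
P(T ≤ 33) = Φ(-1.589) ≈ 0.056

0.056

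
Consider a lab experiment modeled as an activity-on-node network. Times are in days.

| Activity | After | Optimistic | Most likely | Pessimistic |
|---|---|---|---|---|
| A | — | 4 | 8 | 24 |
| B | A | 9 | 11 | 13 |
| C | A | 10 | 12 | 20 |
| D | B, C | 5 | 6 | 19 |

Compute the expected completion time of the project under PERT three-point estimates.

31 days

te_A = (4 + 4·8 + 24)/6 = 60/6 = 10
te_B = (9 + 4·11 + 13)/6 = 66/6 = 11
te_C = (10 + 4·12 + 20)/6 = 78/6 = 13
te_D = (5 + 4·6 + 19)/6 = 48/6 = 8

Forward pass:
ES_A = 0; EF_A = 10
ES_B = 10; EF_B = 10+11 = 21
ES_C = 10; EF_C = 10+13 = 23
ES_D = max(EF_B=21, EF_C=23) = 23; EF_D = 23+8 = 31
Expected project duration μ = 31 days. Critical path: A → C → D.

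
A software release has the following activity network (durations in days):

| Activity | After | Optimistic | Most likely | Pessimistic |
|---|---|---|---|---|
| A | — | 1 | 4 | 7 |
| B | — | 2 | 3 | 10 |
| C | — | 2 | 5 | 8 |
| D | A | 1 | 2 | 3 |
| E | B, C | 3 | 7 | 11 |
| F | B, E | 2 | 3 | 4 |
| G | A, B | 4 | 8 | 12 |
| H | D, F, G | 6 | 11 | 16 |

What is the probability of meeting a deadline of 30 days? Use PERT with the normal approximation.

0.954

te_A = (1 + 4·4 + 7)/6 = 24/6 = 4; σ²_A = ((7−1)/6)² = 1.000
te_B = (2 + 4·3 + 10)/6 = 24/6 = 4; σ²_B = ((10−2)/6)² = 1.778
te_C = (2 + 4·5 + 8)/6 = 30/6 = 5; σ²_C = ((8−2)/6)² = 1.000
te_D = (1 + 4·2 + 3)/6 = 12/6 = 2; σ²_D = ((3−1)/6)² = 0.111
te_E = (3 + 4·7 + 11)/6 = 42/6 = 7; σ²_E = ((11−3)/6)² = 1.778
te_F = (2 + 4·3 + 4)/6 = 18/6 = 3; σ²_F = ((4−2)/6)² = 0.111
te_G = (4 + 4·8 + 12)/6 = 48/6 = 8; σ²_G = ((12−4)/6)² = 1.778
te_H = (6 + 4·11 + 16)/6 = 66/6 = 11; σ²_H = ((16−6)/6)² = 2.778

Forward pass:
ES_A = 0; EF_A = 4
ES_B = 0; EF_B = 4
ES_C = 0; EF_C = 5
ES_D = 4; EF_D = 4+2 = 6
ES_E = max(EF_B=4, EF_C=5) = 5; EF_E = 5+7 = 12
ES_F = max(EF_B=4, EF_E=12) = 12; EF_F = 12+3 = 15
ES_G = max(EF_A=4, EF_B=4) = 4; EF_G = 4+8 = 12
ES_H = max(EF_D=6, EF_F=15, EF_G=12) = 15; EF_H = 15+11 = 26
Expected project duration μ = 26 days. Critical path: C → E → F → H.

Variance along critical path = 1.000 + 1.778 + 0.111 + 2.778 = 5.667; σ = √5.667 = 2.380 days.
Z = (30 − 26) / 2.380 = 1.680
P(T ≤ 30) = Φ(1.680) ≈ 0.954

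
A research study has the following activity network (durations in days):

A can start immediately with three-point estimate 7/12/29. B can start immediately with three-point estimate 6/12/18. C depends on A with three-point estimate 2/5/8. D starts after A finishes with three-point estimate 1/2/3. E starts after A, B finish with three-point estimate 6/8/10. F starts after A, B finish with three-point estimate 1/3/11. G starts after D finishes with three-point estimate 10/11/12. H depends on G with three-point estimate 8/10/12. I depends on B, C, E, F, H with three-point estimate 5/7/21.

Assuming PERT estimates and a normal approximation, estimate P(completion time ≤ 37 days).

0.025

te_A = (7 + 4·12 + 29)/6 = 84/6 = 14; σ²_A = ((29−7)/6)² = 13.444
te_B = (6 + 4·12 + 18)/6 = 72/6 = 12; σ²_B = ((18−6)/6)² = 4.000
te_C = (2 + 4·5 + 8)/6 = 30/6 = 5; σ²_C = ((8−2)/6)² = 1.000
te_D = (1 + 4·2 + 3)/6 = 12/6 = 2; σ²_D = ((3−1)/6)² = 0.111
te_E = (6 + 4·8 + 10)/6 = 48/6 = 8; σ²_E = ((10−6)/6)² = 0.444
te_F = (1 + 4·3 + 11)/6 = 24/6 = 4; σ²_F = ((11−1)/6)² = 2.778
te_G = (10 + 4·11 + 12)/6 = 66/6 = 11; σ²_G = ((12−10)/6)² = 0.111
te_H = (8 + 4·10 + 12)/6 = 60/6 = 10; σ²_H = ((12−8)/6)² = 0.444
te_I = (5 + 4·7 + 21)/6 = 54/6 = 9; σ²_I = ((21−5)/6)² = 7.111

Forward pass:
ES_A = 0; EF_A = 14
ES_B = 0; EF_B = 12
ES_C = 14; EF_C = 14+5 = 19
ES_D = 14; EF_D = 14+2 = 16
ES_E = max(EF_A=14, EF_B=12) = 14; EF_E = 14+8 = 22
ES_F = max(EF_A=14, EF_B=12) = 14; EF_F = 14+4 = 18
ES_G = 16; EF_G = 16+11 = 27
ES_H = 27; EF_H = 27+10 = 37
ES_I = max(EF_B=12, EF_C=19, EF_E=22, EF_F=18, EF_H=37) = 37; EF_I = 37+9 = 46
Expected project duration μ = 46 days. Critical path: A → D → G → H → I.

Variance along critical path = 13.444 + 0.111 + 0.111 + 0.444 + 7.111 = 21.222; σ = √21.222 = 4.607 days.
Z = (37 − 46) / 4.607 = -1.954
P(T ≤ 37) = Φ(-1.954) ≈ 0.025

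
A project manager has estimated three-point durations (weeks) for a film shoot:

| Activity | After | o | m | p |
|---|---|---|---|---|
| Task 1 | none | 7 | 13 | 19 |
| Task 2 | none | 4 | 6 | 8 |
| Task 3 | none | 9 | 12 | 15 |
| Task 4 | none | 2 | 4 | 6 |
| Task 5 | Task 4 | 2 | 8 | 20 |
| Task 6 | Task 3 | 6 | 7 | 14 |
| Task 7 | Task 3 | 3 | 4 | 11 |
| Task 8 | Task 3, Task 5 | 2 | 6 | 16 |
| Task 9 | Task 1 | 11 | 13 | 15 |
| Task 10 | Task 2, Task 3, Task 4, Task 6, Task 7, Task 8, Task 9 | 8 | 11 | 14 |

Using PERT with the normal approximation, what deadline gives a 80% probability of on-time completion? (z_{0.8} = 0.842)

te_Task 1 = (7 + 4·13 + 19)/6 = 78/6 = 13; σ²_Task 1 = ((19−7)/6)² = 4.000
te_Task 2 = (4 + 4·6 + 8)/6 = 36/6 = 6; σ²_Task 2 = ((8−4)/6)² = 0.444
te_Task 3 = (9 + 4·12 + 15)/6 = 72/6 = 12; σ²_Task 3 = ((15−9)/6)² = 1.000
te_Task 4 = (2 + 4·4 + 6)/6 = 24/6 = 4; σ²_Task 4 = ((6−2)/6)² = 0.444
te_Task 5 = (2 + 4·8 + 20)/6 = 54/6 = 9; σ²_Task 5 = ((20−2)/6)² = 9.000
te_Task 6 = (6 + 4·7 + 14)/6 = 48/6 = 8; σ²_Task 6 = ((14−6)/6)² = 1.778
te_Task 7 = (3 + 4·4 + 11)/6 = 30/6 = 5; σ²_Task 7 = ((11−3)/6)² = 1.778
te_Task 8 = (2 + 4·6 + 16)/6 = 42/6 = 7; σ²_Task 8 = ((16−2)/6)² = 5.444
te_Task 9 = (11 + 4·13 + 15)/6 = 78/6 = 13; σ²_Task 9 = ((15−11)/6)² = 0.444
te_Task 10 = (8 + 4·11 + 14)/6 = 66/6 = 11; σ²_Task 10 = ((14−8)/6)² = 1.000

Forward pass:
ES_Task 1 = 0; EF_Task 1 = 13
ES_Task 2 = 0; EF_Task 2 = 6
ES_Task 3 = 0; EF_Task 3 = 12
ES_Task 4 = 0; EF_Task 4 = 4
ES_Task 5 = 4; EF_Task 5 = 4+9 = 13
ES_Task 6 = 12; EF_Task 6 = 12+8 = 20
ES_Task 7 = 12; EF_Task 7 = 12+5 = 17
ES_Task 8 = max(EF_Task 3=12, EF_Task 5=13) = 13; EF_Task 8 = 13+7 = 20
ES_Task 9 = 13; EF_Task 9 = 13+13 = 26
ES_Task 10 = max(EF_Task 2=6, EF_Task 3=12, EF_Task 4=4, EF_Task 6=20, EF_Task 7=17, EF_Task 8=20, EF_Task 9=26) = 26; EF_Task 10 = 26+11 = 37
Expected project duration μ = 37 weeks. Critical path: Task 1 → Task 9 → Task 10.

Variance along critical path = 4.000 + 0.444 + 1.000 = 5.444; σ = 2.333 weeks.
D = μ + z·σ = 37 + 0.842·2.333 = 39.0 weeks

39.0 weeks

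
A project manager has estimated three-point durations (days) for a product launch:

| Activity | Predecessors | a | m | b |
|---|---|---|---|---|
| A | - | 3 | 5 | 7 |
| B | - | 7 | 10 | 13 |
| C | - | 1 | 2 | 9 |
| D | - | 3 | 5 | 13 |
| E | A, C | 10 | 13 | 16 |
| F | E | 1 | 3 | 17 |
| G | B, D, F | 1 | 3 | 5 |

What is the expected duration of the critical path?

te_A = (3 + 4·5 + 7)/6 = 30/6 = 5
te_B = (7 + 4·10 + 13)/6 = 60/6 = 10
te_C = (1 + 4·2 + 9)/6 = 18/6 = 3
te_D = (3 + 4·5 + 13)/6 = 36/6 = 6
te_E = (10 + 4·13 + 16)/6 = 78/6 = 13
te_F = (1 + 4·3 + 17)/6 = 30/6 = 5
te_G = (1 + 4·3 + 5)/6 = 18/6 = 3

Forward pass:
ES_A = 0; EF_A = 5
ES_B = 0; EF_B = 10
ES_C = 0; EF_C = 3
ES_D = 0; EF_D = 6
ES_E = max(EF_A=5, EF_C=3) = 5; EF_E = 5+13 = 18
ES_F = 18; EF_F = 18+5 = 23
ES_G = max(EF_B=10, EF_D=6, EF_F=23) = 23; EF_G = 23+3 = 26
Expected project duration μ = 26 days. Critical path: A → E → F → G.

26 days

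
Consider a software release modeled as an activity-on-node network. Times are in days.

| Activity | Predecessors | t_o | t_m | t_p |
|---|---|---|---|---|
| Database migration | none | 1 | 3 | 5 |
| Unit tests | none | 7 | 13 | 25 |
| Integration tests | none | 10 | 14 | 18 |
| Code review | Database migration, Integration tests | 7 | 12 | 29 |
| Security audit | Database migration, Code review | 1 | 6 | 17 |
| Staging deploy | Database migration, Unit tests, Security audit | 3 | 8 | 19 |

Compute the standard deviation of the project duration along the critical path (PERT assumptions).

5.43 days

te_Database migration = (1 + 4·3 + 5)/6 = 18/6 = 3; σ²_Database migration = ((5−1)/6)² = 0.444
te_Unit tests = (7 + 4·13 + 25)/6 = 84/6 = 14; σ²_Unit tests = ((25−7)/6)² = 9.000
te_Integration tests = (10 + 4·14 + 18)/6 = 84/6 = 14; σ²_Integration tests = ((18−10)/6)² = 1.778
te_Code review = (7 + 4·12 + 29)/6 = 84/6 = 14; σ²_Code review = ((29−7)/6)² = 13.444
te_Security audit = (1 + 4·6 + 17)/6 = 42/6 = 7; σ²_Security audit = ((17−1)/6)² = 7.111
te_Staging deploy = (3 + 4·8 + 19)/6 = 54/6 = 9; σ²_Staging deploy = ((19−3)/6)² = 7.111

Forward pass:
ES_Database migration = 0; EF_Database migration = 3
ES_Unit tests = 0; EF_Unit tests = 14
ES_Integration tests = 0; EF_Integration tests = 14
ES_Code review = max(EF_Database migration=3, EF_Integration tests=14) = 14; EF_Code review = 14+14 = 28
ES_Security audit = max(EF_Database migration=3, EF_Code review=28) = 28; EF_Security audit = 28+7 = 35
ES_Staging deploy = max(EF_Database migration=3, EF_Unit tests=14, EF_Security audit=35) = 35; EF_Staging deploy = 35+9 = 44
Expected project duration μ = 44 days. Critical path: Integration tests → Code review → Security audit → Staging deploy.

Variance along critical path = 1.778 + 13.444 + 7.111 + 7.111 = 29.444
σ = √29.444 = 5.426 days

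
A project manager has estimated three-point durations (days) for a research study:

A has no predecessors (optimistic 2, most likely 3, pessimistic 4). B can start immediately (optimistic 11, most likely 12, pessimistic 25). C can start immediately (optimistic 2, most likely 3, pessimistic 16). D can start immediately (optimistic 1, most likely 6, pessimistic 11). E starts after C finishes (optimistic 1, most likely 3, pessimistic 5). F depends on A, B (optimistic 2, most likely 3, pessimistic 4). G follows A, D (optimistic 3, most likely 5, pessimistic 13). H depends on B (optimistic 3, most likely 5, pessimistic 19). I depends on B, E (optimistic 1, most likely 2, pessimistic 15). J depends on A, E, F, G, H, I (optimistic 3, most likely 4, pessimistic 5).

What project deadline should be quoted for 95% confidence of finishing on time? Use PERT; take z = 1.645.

te_A = (2 + 4·3 + 4)/6 = 18/6 = 3; σ²_A = ((4−2)/6)² = 0.111
te_B = (11 + 4·12 + 25)/6 = 84/6 = 14; σ²_B = ((25−11)/6)² = 5.444
te_C = (2 + 4·3 + 16)/6 = 30/6 = 5; σ²_C = ((16−2)/6)² = 5.444
te_D = (1 + 4·6 + 11)/6 = 36/6 = 6; σ²_D = ((11−1)/6)² = 2.778
te_E = (1 + 4·3 + 5)/6 = 18/6 = 3; σ²_E = ((5−1)/6)² = 0.444
te_F = (2 + 4·3 + 4)/6 = 18/6 = 3; σ²_F = ((4−2)/6)² = 0.111
te_G = (3 + 4·5 + 13)/6 = 36/6 = 6; σ²_G = ((13−3)/6)² = 2.778
te_H = (3 + 4·5 + 19)/6 = 42/6 = 7; σ²_H = ((19−3)/6)² = 7.111
te_I = (1 + 4·2 + 15)/6 = 24/6 = 4; σ²_I = ((15−1)/6)² = 5.444
te_J = (3 + 4·4 + 5)/6 = 24/6 = 4; σ²_J = ((5−3)/6)² = 0.111

Forward pass:
ES_A = 0; EF_A = 3
ES_B = 0; EF_B = 14
ES_C = 0; EF_C = 5
ES_D = 0; EF_D = 6
ES_E = 5; EF_E = 5+3 = 8
ES_F = max(EF_A=3, EF_B=14) = 14; EF_F = 14+3 = 17
ES_G = max(EF_A=3, EF_D=6) = 6; EF_G = 6+6 = 12
ES_H = 14; EF_H = 14+7 = 21
ES_I = max(EF_B=14, EF_E=8) = 14; EF_I = 14+4 = 18
ES_J = max(EF_A=3, EF_E=8, EF_F=17, EF_G=12, EF_H=21, EF_I=18) = 21; EF_J = 21+4 = 25
Expected project duration μ = 25 days. Critical path: B → H → J.

Variance along critical path = 5.444 + 7.111 + 0.111 = 12.667; σ = 3.559 days.
D = μ + z·σ = 25 + 1.645·3.559 = 30.9 days

30.9 days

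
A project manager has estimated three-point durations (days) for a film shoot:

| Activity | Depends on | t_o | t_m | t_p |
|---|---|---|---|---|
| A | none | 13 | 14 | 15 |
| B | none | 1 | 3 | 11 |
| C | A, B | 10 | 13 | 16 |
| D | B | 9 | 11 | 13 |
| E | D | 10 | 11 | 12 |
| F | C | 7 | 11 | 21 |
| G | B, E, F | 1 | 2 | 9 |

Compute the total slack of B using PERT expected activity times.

te_A = (13 + 4·14 + 15)/6 = 84/6 = 14
te_B = (1 + 4·3 + 11)/6 = 24/6 = 4
te_C = (10 + 4·13 + 16)/6 = 78/6 = 13
te_D = (9 + 4·11 + 13)/6 = 66/6 = 11
te_E = (10 + 4·11 + 12)/6 = 66/6 = 11
te_F = (7 + 4·11 + 21)/6 = 72/6 = 12
te_G = (1 + 4·2 + 9)/6 = 18/6 = 3

Forward pass:
ES_A = 0; EF_A = 14
ES_B = 0; EF_B = 4
ES_C = max(EF_A=14, EF_B=4) = 14; EF_C = 14+13 = 27
ES_D = 4; EF_D = 4+11 = 15
ES_E = 15; EF_E = 15+11 = 26
ES_F = 27; EF_F = 27+12 = 39
ES_G = max(EF_B=4, EF_E=26, EF_F=39) = 39; EF_G = 39+3 = 42
Expected project duration μ = 42 days. Critical path: A → C → F → G.

Backward pass:
LF_G = 42; LS_G = 42−3 = 39
LF_F = LS_G = 39; LS_F = 39−12 = 27
LF_E = LS_G = 39; LS_E = 39−11 = 28
LF_D = LS_E = 28; LS_D = 28−11 = 17
LF_C = LS_F = 27; LS_C = 27−13 = 14
LF_B = min(LS_C=14, LS_D=17, LS_G=39) = 14; LS_B = 14−4 = 10
LF_A = LS_C = 14; LS_A = 14−14 = 0
Slack_B = LS_B − ES_B = 10 − 0 = 10

10 days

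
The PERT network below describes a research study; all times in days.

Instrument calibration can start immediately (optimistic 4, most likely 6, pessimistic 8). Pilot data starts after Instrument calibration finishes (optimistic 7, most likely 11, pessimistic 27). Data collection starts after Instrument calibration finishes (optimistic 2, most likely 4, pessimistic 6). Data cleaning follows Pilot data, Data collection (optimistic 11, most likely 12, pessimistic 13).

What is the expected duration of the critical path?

te_Instrument calibration = (4 + 4·6 + 8)/6 = 36/6 = 6
te_Pilot data = (7 + 4·11 + 27)/6 = 78/6 = 13
te_Data collection = (2 + 4·4 + 6)/6 = 24/6 = 4
te_Data cleaning = (11 + 4·12 + 13)/6 = 72/6 = 12

Forward pass:
ES_Instrument calibration = 0; EF_Instrument calibration = 6
ES_Pilot data = 6; EF_Pilot data = 6+13 = 19
ES_Data collection = 6; EF_Data collection = 6+4 = 10
ES_Data cleaning = max(EF_Pilot data=19, EF_Data collection=10) = 19; EF_Data cleaning = 19+12 = 31
Expected project duration μ = 31 days. Critical path: Instrument calibration → Pilot data → Data cleaning.

31 days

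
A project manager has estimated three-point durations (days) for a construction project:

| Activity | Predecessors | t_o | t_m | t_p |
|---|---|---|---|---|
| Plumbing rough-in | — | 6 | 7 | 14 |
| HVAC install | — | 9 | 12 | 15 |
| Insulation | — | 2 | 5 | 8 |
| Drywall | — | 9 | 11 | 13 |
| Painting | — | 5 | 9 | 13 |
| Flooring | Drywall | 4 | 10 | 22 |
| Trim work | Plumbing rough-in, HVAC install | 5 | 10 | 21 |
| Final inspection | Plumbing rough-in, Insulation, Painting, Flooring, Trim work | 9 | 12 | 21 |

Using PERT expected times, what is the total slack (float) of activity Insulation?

18 days

te_Plumbing rough-in = (6 + 4·7 + 14)/6 = 48/6 = 8
te_HVAC install = (9 + 4·12 + 15)/6 = 72/6 = 12
te_Insulation = (2 + 4·5 + 8)/6 = 30/6 = 5
te_Drywall = (9 + 4·11 + 13)/6 = 66/6 = 11
te_Painting = (5 + 4·9 + 13)/6 = 54/6 = 9
te_Flooring = (4 + 4·10 + 22)/6 = 66/6 = 11
te_Trim work = (5 + 4·10 + 21)/6 = 66/6 = 11
te_Final inspection = (9 + 4·12 + 21)/6 = 78/6 = 13

Forward pass:
ES_Plumbing rough-in = 0; EF_Plumbing rough-in = 8
ES_HVAC install = 0; EF_HVAC install = 12
ES_Insulation = 0; EF_Insulation = 5
ES_Drywall = 0; EF_Drywall = 11
ES_Painting = 0; EF_Painting = 9
ES_Flooring = 11; EF_Flooring = 11+11 = 22
ES_Trim work = max(EF_Plumbing rough-in=8, EF_HVAC install=12) = 12; EF_Trim work = 12+11 = 23
ES_Final inspection = max(EF_Plumbing rough-in=8, EF_Insulation=5, EF_Painting=9, EF_Flooring=22, EF_Trim work=23) = 23; EF_Final inspection = 23+13 = 36
Expected project duration μ = 36 days. Critical path: HVAC install → Trim work → Final inspection.

Backward pass:
LF_Final inspection = 36; LS_Final inspection = 36−13 = 23
LF_Trim work = LS_Final inspection = 23; LS_Trim work = 23−11 = 12
LF_Flooring = LS_Final inspection = 23; LS_Flooring = 23−11 = 12
LF_Painting = LS_Final inspection = 23; LS_Painting = 23−9 = 14
LF_Drywall = LS_Flooring = 12; LS_Drywall = 12−11 = 1
LF_Insulation = LS_Final inspection = 23; LS_Insulation = 23−5 = 18
LF_HVAC install = LS_Trim work = 12; LS_HVAC install = 12−12 = 0
LF_Plumbing rough-in = min(LS_Trim work=12, LS_Final inspection=23) = 12; LS_Plumbing rough-in = 12−8 = 4
Slack_Insulation = LS_Insulation − ES_Insulation = 18 − 0 = 18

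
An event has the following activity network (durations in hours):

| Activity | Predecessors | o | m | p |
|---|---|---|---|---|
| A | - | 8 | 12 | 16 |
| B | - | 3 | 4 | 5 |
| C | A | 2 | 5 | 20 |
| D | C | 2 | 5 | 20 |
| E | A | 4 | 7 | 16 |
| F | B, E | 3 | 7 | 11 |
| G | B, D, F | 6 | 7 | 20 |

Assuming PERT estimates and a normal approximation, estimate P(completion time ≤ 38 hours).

te_A = (8 + 4·12 + 16)/6 = 72/6 = 12; σ²_A = ((16−8)/6)² = 1.778
te_B = (3 + 4·4 + 5)/6 = 24/6 = 4; σ²_B = ((5−3)/6)² = 0.111
te_C = (2 + 4·5 + 20)/6 = 42/6 = 7; σ²_C = ((20−2)/6)² = 9.000
te_D = (2 + 4·5 + 20)/6 = 42/6 = 7; σ²_D = ((20−2)/6)² = 9.000
te_E = (4 + 4·7 + 16)/6 = 48/6 = 8; σ²_E = ((16−4)/6)² = 4.000
te_F = (3 + 4·7 + 11)/6 = 42/6 = 7; σ²_F = ((11−3)/6)² = 1.778
te_G = (6 + 4·7 + 20)/6 = 54/6 = 9; σ²_G = ((20−6)/6)² = 5.444

Forward pass:
ES_A = 0; EF_A = 12
ES_B = 0; EF_B = 4
ES_C = 12; EF_C = 12+7 = 19
ES_D = 19; EF_D = 19+7 = 26
ES_E = 12; EF_E = 12+8 = 20
ES_F = max(EF_B=4, EF_E=20) = 20; EF_F = 20+7 = 27
ES_G = max(EF_B=4, EF_D=26, EF_F=27) = 27; EF_G = 27+9 = 36
Expected project duration μ = 36 hours. Critical path: A → E → F → G.

Variance along critical path = 1.778 + 4.000 + 1.778 + 5.444 = 13.000; σ = √13.000 = 3.606 hours.
Z = (38 − 36) / 3.606 = 0.555
P(T ≤ 38) = Φ(0.555) ≈ 0.710

0.710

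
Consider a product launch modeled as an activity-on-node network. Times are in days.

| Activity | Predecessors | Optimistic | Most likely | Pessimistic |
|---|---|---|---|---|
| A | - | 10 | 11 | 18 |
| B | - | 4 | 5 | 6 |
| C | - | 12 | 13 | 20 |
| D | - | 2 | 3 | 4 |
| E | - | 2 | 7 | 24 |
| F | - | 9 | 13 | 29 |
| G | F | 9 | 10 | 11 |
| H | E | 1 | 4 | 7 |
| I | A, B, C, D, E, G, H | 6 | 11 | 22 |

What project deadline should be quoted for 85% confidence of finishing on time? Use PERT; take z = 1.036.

41.4 days

te_A = (10 + 4·11 + 18)/6 = 72/6 = 12; σ²_A = ((18−10)/6)² = 1.778
te_B = (4 + 4·5 + 6)/6 = 30/6 = 5; σ²_B = ((6−4)/6)² = 0.111
te_C = (12 + 4·13 + 20)/6 = 84/6 = 14; σ²_C = ((20−12)/6)² = 1.778
te_D = (2 + 4·3 + 4)/6 = 18/6 = 3; σ²_D = ((4−2)/6)² = 0.111
te_E = (2 + 4·7 + 24)/6 = 54/6 = 9; σ²_E = ((24−2)/6)² = 13.444
te_F = (9 + 4·13 + 29)/6 = 90/6 = 15; σ²_F = ((29−9)/6)² = 11.111
te_G = (9 + 4·10 + 11)/6 = 60/6 = 10; σ²_G = ((11−9)/6)² = 0.111
te_H = (1 + 4·4 + 7)/6 = 24/6 = 4; σ²_H = ((7−1)/6)² = 1.000
te_I = (6 + 4·11 + 22)/6 = 72/6 = 12; σ²_I = ((22−6)/6)² = 7.111

Forward pass:
ES_A = 0; EF_A = 12
ES_B = 0; EF_B = 5
ES_C = 0; EF_C = 14
ES_D = 0; EF_D = 3
ES_E = 0; EF_E = 9
ES_F = 0; EF_F = 15
ES_G = 15; EF_G = 15+10 = 25
ES_H = 9; EF_H = 9+4 = 13
ES_I = max(EF_A=12, EF_B=5, EF_C=14, EF_D=3, EF_E=9, EF_G=25, EF_H=13) = 25; EF_I = 25+12 = 37
Expected project duration μ = 37 days. Critical path: F → G → I.

Variance along critical path = 11.111 + 0.111 + 7.111 = 18.333; σ = 4.282 days.
D = μ + z·σ = 37 + 1.036·4.282 = 41.4 days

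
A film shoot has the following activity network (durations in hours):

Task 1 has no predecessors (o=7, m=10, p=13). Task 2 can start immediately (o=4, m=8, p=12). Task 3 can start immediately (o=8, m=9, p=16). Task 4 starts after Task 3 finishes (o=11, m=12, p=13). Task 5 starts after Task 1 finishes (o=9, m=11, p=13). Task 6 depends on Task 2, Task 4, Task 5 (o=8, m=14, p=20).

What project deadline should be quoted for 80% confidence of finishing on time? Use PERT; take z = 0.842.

te_Task 1 = (7 + 4·10 + 13)/6 = 60/6 = 10; σ²_Task 1 = ((13−7)/6)² = 1.000
te_Task 2 = (4 + 4·8 + 12)/6 = 48/6 = 8; σ²_Task 2 = ((12−4)/6)² = 1.778
te_Task 3 = (8 + 4·9 + 16)/6 = 60/6 = 10; σ²_Task 3 = ((16−8)/6)² = 1.778
te_Task 4 = (11 + 4·12 + 13)/6 = 72/6 = 12; σ²_Task 4 = ((13−11)/6)² = 0.111
te_Task 5 = (9 + 4·11 + 13)/6 = 66/6 = 11; σ²_Task 5 = ((13−9)/6)² = 0.444
te_Task 6 = (8 + 4·14 + 20)/6 = 84/6 = 14; σ²_Task 6 = ((20−8)/6)² = 4.000

Forward pass:
ES_Task 1 = 0; EF_Task 1 = 10
ES_Task 2 = 0; EF_Task 2 = 8
ES_Task 3 = 0; EF_Task 3 = 10
ES_Task 4 = 10; EF_Task 4 = 10+12 = 22
ES_Task 5 = 10; EF_Task 5 = 10+11 = 21
ES_Task 6 = max(EF_Task 2=8, EF_Task 4=22, EF_Task 5=21) = 22; EF_Task 6 = 22+14 = 36
Expected project duration μ = 36 hours. Critical path: Task 3 → Task 4 → Task 6.

Variance along critical path = 1.778 + 0.111 + 4.000 = 5.889; σ = 2.427 hours.
D = μ + z·σ = 36 + 0.842·2.427 = 38.0 hours

38.0 hours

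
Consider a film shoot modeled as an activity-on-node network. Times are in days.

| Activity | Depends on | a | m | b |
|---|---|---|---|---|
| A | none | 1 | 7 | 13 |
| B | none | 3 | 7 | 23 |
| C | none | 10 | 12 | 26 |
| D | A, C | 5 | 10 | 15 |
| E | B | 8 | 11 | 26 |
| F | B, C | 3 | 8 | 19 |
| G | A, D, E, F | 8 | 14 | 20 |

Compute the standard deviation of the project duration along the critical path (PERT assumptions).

3.73 days

te_A = (1 + 4·7 + 13)/6 = 42/6 = 7; σ²_A = ((13−1)/6)² = 4.000
te_B = (3 + 4·7 + 23)/6 = 54/6 = 9; σ²_B = ((23−3)/6)² = 11.111
te_C = (10 + 4·12 + 26)/6 = 84/6 = 14; σ²_C = ((26−10)/6)² = 7.111
te_D = (5 + 4·10 + 15)/6 = 60/6 = 10; σ²_D = ((15−5)/6)² = 2.778
te_E = (8 + 4·11 + 26)/6 = 78/6 = 13; σ²_E = ((26−8)/6)² = 9.000
te_F = (3 + 4·8 + 19)/6 = 54/6 = 9; σ²_F = ((19−3)/6)² = 7.111
te_G = (8 + 4·14 + 20)/6 = 84/6 = 14; σ²_G = ((20−8)/6)² = 4.000

Forward pass:
ES_A = 0; EF_A = 7
ES_B = 0; EF_B = 9
ES_C = 0; EF_C = 14
ES_D = max(EF_A=7, EF_C=14) = 14; EF_D = 14+10 = 24
ES_E = 9; EF_E = 9+13 = 22
ES_F = max(EF_B=9, EF_C=14) = 14; EF_F = 14+9 = 23
ES_G = max(EF_A=7, EF_D=24, EF_E=22, EF_F=23) = 24; EF_G = 24+14 = 38
Expected project duration μ = 38 days. Critical path: C → D → G.

Variance along critical path = 7.111 + 2.778 + 4.000 = 13.889
σ = √13.889 = 3.727 days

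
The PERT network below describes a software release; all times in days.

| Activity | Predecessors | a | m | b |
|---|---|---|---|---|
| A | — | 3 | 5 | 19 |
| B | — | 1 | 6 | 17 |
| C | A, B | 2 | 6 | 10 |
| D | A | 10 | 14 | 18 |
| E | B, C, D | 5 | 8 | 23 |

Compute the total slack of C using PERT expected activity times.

8 days

te_A = (3 + 4·5 + 19)/6 = 42/6 = 7
te_B = (1 + 4·6 + 17)/6 = 42/6 = 7
te_C = (2 + 4·6 + 10)/6 = 36/6 = 6
te_D = (10 + 4·14 + 18)/6 = 84/6 = 14
te_E = (5 + 4·8 + 23)/6 = 60/6 = 10

Forward pass:
ES_A = 0; EF_A = 7
ES_B = 0; EF_B = 7
ES_C = max(EF_A=7, EF_B=7) = 7; EF_C = 7+6 = 13
ES_D = 7; EF_D = 7+14 = 21
ES_E = max(EF_B=7, EF_C=13, EF_D=21) = 21; EF_E = 21+10 = 31
Expected project duration μ = 31 days. Critical path: A → D → E.

Backward pass:
LF_E = 31; LS_E = 31−10 = 21
LF_D = LS_E = 21; LS_D = 21−14 = 7
LF_C = LS_E = 21; LS_C = 21−6 = 15
LF_B = min(LS_C=15, LS_E=21) = 15; LS_B = 15−7 = 8
LF_A = min(LS_C=15, LS_D=7) = 7; LS_A = 7−7 = 0
Slack_C = LS_C − ES_C = 15 − 7 = 8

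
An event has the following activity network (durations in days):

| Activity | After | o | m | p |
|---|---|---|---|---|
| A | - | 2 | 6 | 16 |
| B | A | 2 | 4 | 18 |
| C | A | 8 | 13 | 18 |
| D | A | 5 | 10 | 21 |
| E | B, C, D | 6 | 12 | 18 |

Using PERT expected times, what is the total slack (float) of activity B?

te_A = (2 + 4·6 + 16)/6 = 42/6 = 7
te_B = (2 + 4·4 + 18)/6 = 36/6 = 6
te_C = (8 + 4·13 + 18)/6 = 78/6 = 13
te_D = (5 + 4·10 + 21)/6 = 66/6 = 11
te_E = (6 + 4·12 + 18)/6 = 72/6 = 12

Forward pass:
ES_A = 0; EF_A = 7
ES_B = 7; EF_B = 7+6 = 13
ES_C = 7; EF_C = 7+13 = 20
ES_D = 7; EF_D = 7+11 = 18
ES_E = max(EF_B=13, EF_C=20, EF_D=18) = 20; EF_E = 20+12 = 32
Expected project duration μ = 32 days. Critical path: A → C → E.

Backward pass:
LF_E = 32; LS_E = 32−12 = 20
LF_D = LS_E = 20; LS_D = 20−11 = 9
LF_C = LS_E = 20; LS_C = 20−13 = 7
LF_B = LS_E = 20; LS_B = 20−6 = 14
LF_A = min(LS_B=14, LS_C=7, LS_D=9) = 7; LS_A = 7−7 = 0
Slack_B = LS_B − ES_B = 14 − 7 = 7

7 days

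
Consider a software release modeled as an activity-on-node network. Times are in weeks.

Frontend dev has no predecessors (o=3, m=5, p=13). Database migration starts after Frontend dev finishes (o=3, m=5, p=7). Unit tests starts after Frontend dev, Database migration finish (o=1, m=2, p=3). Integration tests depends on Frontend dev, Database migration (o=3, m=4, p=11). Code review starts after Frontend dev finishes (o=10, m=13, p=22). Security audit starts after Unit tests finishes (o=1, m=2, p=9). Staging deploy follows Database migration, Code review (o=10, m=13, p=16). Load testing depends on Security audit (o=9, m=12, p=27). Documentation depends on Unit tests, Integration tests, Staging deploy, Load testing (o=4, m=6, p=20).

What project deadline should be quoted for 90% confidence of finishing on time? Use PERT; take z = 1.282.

te_Frontend dev = (3 + 4·5 + 13)/6 = 36/6 = 6; σ²_Frontend dev = ((13−3)/6)² = 2.778
te_Database migration = (3 + 4·5 + 7)/6 = 30/6 = 5; σ²_Database migration = ((7−3)/6)² = 0.444
te_Unit tests = (1 + 4·2 + 3)/6 = 12/6 = 2; σ²_Unit tests = ((3−1)/6)² = 0.111
te_Integration tests = (3 + 4·4 + 11)/6 = 30/6 = 5; σ²_Integration tests = ((11−3)/6)² = 1.778
te_Code review = (10 + 4·13 + 22)/6 = 84/6 = 14; σ²_Code review = ((22−10)/6)² = 4.000
te_Security audit = (1 + 4·2 + 9)/6 = 18/6 = 3; σ²_Security audit = ((9−1)/6)² = 1.778
te_Staging deploy = (10 + 4·13 + 16)/6 = 78/6 = 13; σ²_Staging deploy = ((16−10)/6)² = 1.000
te_Load testing = (9 + 4·12 + 27)/6 = 84/6 = 14; σ²_Load testing = ((27−9)/6)² = 9.000
te_Documentation = (4 + 4·6 + 20)/6 = 48/6 = 8; σ²_Documentation = ((20−4)/6)² = 7.111

Forward pass:
ES_Frontend dev = 0; EF_Frontend dev = 6
ES_Database migration = 6; EF_Database migration = 6+5 = 11
ES_Unit tests = max(EF_Frontend dev=6, EF_Database migration=11) = 11; EF_Unit tests = 11+2 = 13
ES_Integration tests = max(EF_Frontend dev=6, EF_Database migration=11) = 11; EF_Integration tests = 11+5 = 16
ES_Code review = 6; EF_Code review = 6+14 = 20
ES_Security audit = 13; EF_Security audit = 13+3 = 16
ES_Staging deploy = max(EF_Database migration=11, EF_Code review=20) = 20; EF_Staging deploy = 20+13 = 33
ES_Load testing = 16; EF_Load testing = 16+14 = 30
ES_Documentation = max(EF_Unit tests=13, EF_Integration tests=16, EF_Staging deploy=33, EF_Load testing=30) = 33; EF_Documentation = 33+8 = 41
Expected project duration μ = 41 weeks. Critical path: Frontend dev → Code review → Staging deploy → Documentation.

Variance along critical path = 2.778 + 4.000 + 1.000 + 7.111 = 14.889; σ = 3.859 weeks.
D = μ + z·σ = 41 + 1.282·3.859 = 45.9 weeks

45.9 weeks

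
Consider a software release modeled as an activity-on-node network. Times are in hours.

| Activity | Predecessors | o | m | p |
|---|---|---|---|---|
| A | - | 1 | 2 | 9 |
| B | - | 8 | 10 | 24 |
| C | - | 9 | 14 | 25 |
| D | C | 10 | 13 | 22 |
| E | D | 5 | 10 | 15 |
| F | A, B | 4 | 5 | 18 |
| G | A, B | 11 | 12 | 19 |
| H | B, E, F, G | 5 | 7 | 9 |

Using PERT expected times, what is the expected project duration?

te_A = (1 + 4·2 + 9)/6 = 18/6 = 3
te_B = (8 + 4·10 + 24)/6 = 72/6 = 12
te_C = (9 + 4·14 + 25)/6 = 90/6 = 15
te_D = (10 + 4·13 + 22)/6 = 84/6 = 14
te_E = (5 + 4·10 + 15)/6 = 60/6 = 10
te_F = (4 + 4·5 + 18)/6 = 42/6 = 7
te_G = (11 + 4·12 + 19)/6 = 78/6 = 13
te_H = (5 + 4·7 + 9)/6 = 42/6 = 7

Forward pass:
ES_A = 0; EF_A = 3
ES_B = 0; EF_B = 12
ES_C = 0; EF_C = 15
ES_D = 15; EF_D = 15+14 = 29
ES_E = 29; EF_E = 29+10 = 39
ES_F = max(EF_A=3, EF_B=12) = 12; EF_F = 12+7 = 19
ES_G = max(EF_A=3, EF_B=12) = 12; EF_G = 12+13 = 25
ES_H = max(EF_B=12, EF_E=39, EF_F=19, EF_G=25) = 39; EF_H = 39+7 = 46
Expected project duration μ = 46 hours. Critical path: C → D → E → H.

46 hours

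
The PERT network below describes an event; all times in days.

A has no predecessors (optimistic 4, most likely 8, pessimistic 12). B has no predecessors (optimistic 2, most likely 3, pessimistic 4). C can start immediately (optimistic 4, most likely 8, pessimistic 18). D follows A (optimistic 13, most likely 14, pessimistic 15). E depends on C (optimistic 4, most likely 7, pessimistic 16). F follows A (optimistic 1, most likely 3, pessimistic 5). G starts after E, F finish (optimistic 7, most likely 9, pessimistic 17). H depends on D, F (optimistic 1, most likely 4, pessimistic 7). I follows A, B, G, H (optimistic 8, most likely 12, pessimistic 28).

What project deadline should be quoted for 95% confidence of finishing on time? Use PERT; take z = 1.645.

te_A = (4 + 4·8 + 12)/6 = 48/6 = 8; σ²_A = ((12−4)/6)² = 1.778
te_B = (2 + 4·3 + 4)/6 = 18/6 = 3; σ²_B = ((4−2)/6)² = 0.111
te_C = (4 + 4·8 + 18)/6 = 54/6 = 9; σ²_C = ((18−4)/6)² = 5.444
te_D = (13 + 4·14 + 15)/6 = 84/6 = 14; σ²_D = ((15−13)/6)² = 0.111
te_E = (4 + 4·7 + 16)/6 = 48/6 = 8; σ²_E = ((16−4)/6)² = 4.000
te_F = (1 + 4·3 + 5)/6 = 18/6 = 3; σ²_F = ((5−1)/6)² = 0.444
te_G = (7 + 4·9 + 17)/6 = 60/6 = 10; σ²_G = ((17−7)/6)² = 2.778
te_H = (1 + 4·4 + 7)/6 = 24/6 = 4; σ²_H = ((7−1)/6)² = 1.000
te_I = (8 + 4·12 + 28)/6 = 84/6 = 14; σ²_I = ((28−8)/6)² = 11.111

Forward pass:
ES_A = 0; EF_A = 8
ES_B = 0; EF_B = 3
ES_C = 0; EF_C = 9
ES_D = 8; EF_D = 8+14 = 22
ES_E = 9; EF_E = 9+8 = 17
ES_F = 8; EF_F = 8+3 = 11
ES_G = max(EF_E=17, EF_F=11) = 17; EF_G = 17+10 = 27
ES_H = max(EF_D=22, EF_F=11) = 22; EF_H = 22+4 = 26
ES_I = max(EF_A=8, EF_B=3, EF_G=27, EF_H=26) = 27; EF_I = 27+14 = 41
Expected project duration μ = 41 days. Critical path: C → E → G → I.

Variance along critical path = 5.444 + 4.000 + 2.778 + 11.111 = 23.333; σ = 4.830 days.
D = μ + z·σ = 41 + 1.645·4.830 = 48.9 days

48.9 days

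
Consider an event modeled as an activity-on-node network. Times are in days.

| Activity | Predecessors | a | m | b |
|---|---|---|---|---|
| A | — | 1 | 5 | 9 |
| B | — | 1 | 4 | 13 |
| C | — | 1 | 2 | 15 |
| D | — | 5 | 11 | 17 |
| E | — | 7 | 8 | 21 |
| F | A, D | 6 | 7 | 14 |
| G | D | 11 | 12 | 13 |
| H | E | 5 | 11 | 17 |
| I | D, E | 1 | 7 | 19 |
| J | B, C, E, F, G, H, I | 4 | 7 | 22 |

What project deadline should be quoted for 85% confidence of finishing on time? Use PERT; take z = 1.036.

35.8 days

te_A = (1 + 4·5 + 9)/6 = 30/6 = 5; σ²_A = ((9−1)/6)² = 1.778
te_B = (1 + 4·4 + 13)/6 = 30/6 = 5; σ²_B = ((13−1)/6)² = 4.000
te_C = (1 + 4·2 + 15)/6 = 24/6 = 4; σ²_C = ((15−1)/6)² = 5.444
te_D = (5 + 4·11 + 17)/6 = 66/6 = 11; σ²_D = ((17−5)/6)² = 4.000
te_E = (7 + 4·8 + 21)/6 = 60/6 = 10; σ²_E = ((21−7)/6)² = 5.444
te_F = (6 + 4·7 + 14)/6 = 48/6 = 8; σ²_F = ((14−6)/6)² = 1.778
te_G = (11 + 4·12 + 13)/6 = 72/6 = 12; σ²_G = ((13−11)/6)² = 0.111
te_H = (5 + 4·11 + 17)/6 = 66/6 = 11; σ²_H = ((17−5)/6)² = 4.000
te_I = (1 + 4·7 + 19)/6 = 48/6 = 8; σ²_I = ((19−1)/6)² = 9.000
te_J = (4 + 4·7 + 22)/6 = 54/6 = 9; σ²_J = ((22−4)/6)² = 9.000

Forward pass:
ES_A = 0; EF_A = 5
ES_B = 0; EF_B = 5
ES_C = 0; EF_C = 4
ES_D = 0; EF_D = 11
ES_E = 0; EF_E = 10
ES_F = max(EF_A=5, EF_D=11) = 11; EF_F = 11+8 = 19
ES_G = 11; EF_G = 11+12 = 23
ES_H = 10; EF_H = 10+11 = 21
ES_I = max(EF_D=11, EF_E=10) = 11; EF_I = 11+8 = 19
ES_J = max(EF_B=5, EF_C=4, EF_E=10, EF_F=19, EF_G=23, EF_H=21, EF_I=19) = 23; EF_J = 23+9 = 32
Expected project duration μ = 32 days. Critical path: D → G → J.

Variance along critical path = 4.000 + 0.111 + 9.000 = 13.111; σ = 3.621 days.
D = μ + z·σ = 32 + 1.036·3.621 = 35.8 days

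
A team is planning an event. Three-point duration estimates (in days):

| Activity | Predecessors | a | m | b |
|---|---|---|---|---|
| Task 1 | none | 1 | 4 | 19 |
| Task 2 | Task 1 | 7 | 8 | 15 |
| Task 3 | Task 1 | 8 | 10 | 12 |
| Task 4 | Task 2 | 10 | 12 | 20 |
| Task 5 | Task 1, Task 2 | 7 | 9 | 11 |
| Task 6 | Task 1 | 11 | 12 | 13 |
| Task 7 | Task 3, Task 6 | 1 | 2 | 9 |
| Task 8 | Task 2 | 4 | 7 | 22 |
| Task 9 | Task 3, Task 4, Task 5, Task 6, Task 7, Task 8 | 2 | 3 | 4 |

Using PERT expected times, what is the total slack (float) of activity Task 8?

te_Task 1 = (1 + 4·4 + 19)/6 = 36/6 = 6
te_Task 2 = (7 + 4·8 + 15)/6 = 54/6 = 9
te_Task 3 = (8 + 4·10 + 12)/6 = 60/6 = 10
te_Task 4 = (10 + 4·12 + 20)/6 = 78/6 = 13
te_Task 5 = (7 + 4·9 + 11)/6 = 54/6 = 9
te_Task 6 = (11 + 4·12 + 13)/6 = 72/6 = 12
te_Task 7 = (1 + 4·2 + 9)/6 = 18/6 = 3
te_Task 8 = (4 + 4·7 + 22)/6 = 54/6 = 9
te_Task 9 = (2 + 4·3 + 4)/6 = 18/6 = 3

Forward pass:
ES_Task 1 = 0; EF_Task 1 = 6
ES_Task 2 = 6; EF_Task 2 = 6+9 = 15
ES_Task 3 = 6; EF_Task 3 = 6+10 = 16
ES_Task 4 = 15; EF_Task 4 = 15+13 = 28
ES_Task 5 = max(EF_Task 1=6, EF_Task 2=15) = 15; EF_Task 5 = 15+9 = 24
ES_Task 6 = 6; EF_Task 6 = 6+12 = 18
ES_Task 7 = max(EF_Task 3=16, EF_Task 6=18) = 18; EF_Task 7 = 18+3 = 21
ES_Task 8 = 15; EF_Task 8 = 15+9 = 24
ES_Task 9 = max(EF_Task 3=16, EF_Task 4=28, EF_Task 5=24, EF_Task 6=18, EF_Task 7=21, EF_Task 8=24) = 28; EF_Task 9 = 28+3 = 31
Expected project duration μ = 31 days. Critical path: Task 1 → Task 2 → Task 4 → Task 9.

Backward pass:
LF_Task 9 = 31; LS_Task 9 = 31−3 = 28
LF_Task 8 = LS_Task 9 = 28; LS_Task 8 = 28−9 = 19
LF_Task 7 = LS_Task 9 = 28; LS_Task 7 = 28−3 = 25
LF_Task 6 = min(LS_Task 7=25, LS_Task 9=28) = 25; LS_Task 6 = 25−12 = 13
LF_Task 5 = LS_Task 9 = 28; LS_Task 5 = 28−9 = 19
LF_Task 4 = LS_Task 9 = 28; LS_Task 4 = 28−13 = 15
LF_Task 3 = min(LS_Task 7=25, LS_Task 9=28) = 25; LS_Task 3 = 25−10 = 15
LF_Task 2 = min(LS_Task 4=15, LS_Task 5=19, LS_Task 8=19) = 15; LS_Task 2 = 15−9 = 6
LF_Task 1 = min(LS_Task 2=6, LS_Task 3=15, LS_Task 5=19, LS_Task 6=13) = 6; LS_Task 1 = 6−6 = 0
Slack_Task 8 = LS_Task 8 − ES_Task 8 = 19 − 15 = 4

4 days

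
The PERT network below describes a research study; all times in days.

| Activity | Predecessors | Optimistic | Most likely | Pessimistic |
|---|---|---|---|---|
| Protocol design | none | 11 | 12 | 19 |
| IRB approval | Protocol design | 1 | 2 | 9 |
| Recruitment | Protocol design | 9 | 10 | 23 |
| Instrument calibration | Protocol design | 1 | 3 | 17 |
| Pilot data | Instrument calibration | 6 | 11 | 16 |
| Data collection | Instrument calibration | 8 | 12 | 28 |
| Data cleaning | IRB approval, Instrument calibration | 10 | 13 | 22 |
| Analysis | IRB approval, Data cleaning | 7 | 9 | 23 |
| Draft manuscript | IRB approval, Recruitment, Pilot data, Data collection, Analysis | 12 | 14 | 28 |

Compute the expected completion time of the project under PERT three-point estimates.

te_Protocol design = (11 + 4·12 + 19)/6 = 78/6 = 13
te_IRB approval = (1 + 4·2 + 9)/6 = 18/6 = 3
te_Recruitment = (9 + 4·10 + 23)/6 = 72/6 = 12
te_Instrument calibration = (1 + 4·3 + 17)/6 = 30/6 = 5
te_Pilot data = (6 + 4·11 + 16)/6 = 66/6 = 11
te_Data collection = (8 + 4·12 + 28)/6 = 84/6 = 14
te_Data cleaning = (10 + 4·13 + 22)/6 = 84/6 = 14
te_Analysis = (7 + 4·9 + 23)/6 = 66/6 = 11
te_Draft manuscript = (12 + 4·14 + 28)/6 = 96/6 = 16

Forward pass:
ES_Protocol design = 0; EF_Protocol design = 13
ES_IRB approval = 13; EF_IRB approval = 13+3 = 16
ES_Recruitment = 13; EF_Recruitment = 13+12 = 25
ES_Instrument calibration = 13; EF_Instrument calibration = 13+5 = 18
ES_Pilot data = 18; EF_Pilot data = 18+11 = 29
ES_Data collection = 18; EF_Data collection = 18+14 = 32
ES_Data cleaning = max(EF_IRB approval=16, EF_Instrument calibration=18) = 18; EF_Data cleaning = 18+14 = 32
ES_Analysis = max(EF_IRB approval=16, EF_Data cleaning=32) = 32; EF_Analysis = 32+11 = 43
ES_Draft manuscript = max(EF_IRB approval=16, EF_Recruitment=25, EF_Pilot data=29, EF_Data collection=32, EF_Analysis=43) = 43; EF_Draft manuscript = 43+16 = 59
Expected project duration μ = 59 days. Critical path: Protocol design → Instrument calibration → Data cleaning → Analysis → Draft manuscript.

59 days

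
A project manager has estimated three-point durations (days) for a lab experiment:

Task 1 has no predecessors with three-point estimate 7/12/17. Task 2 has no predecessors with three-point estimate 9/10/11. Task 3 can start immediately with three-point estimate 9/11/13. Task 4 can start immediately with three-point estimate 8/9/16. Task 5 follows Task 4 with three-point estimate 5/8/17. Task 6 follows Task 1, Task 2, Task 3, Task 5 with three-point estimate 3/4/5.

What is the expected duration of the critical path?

te_Task 1 = (7 + 4·12 + 17)/6 = 72/6 = 12
te_Task 2 = (9 + 4·10 + 11)/6 = 60/6 = 10
te_Task 3 = (9 + 4·11 + 13)/6 = 66/6 = 11
te_Task 4 = (8 + 4·9 + 16)/6 = 60/6 = 10
te_Task 5 = (5 + 4·8 + 17)/6 = 54/6 = 9
te_Task 6 = (3 + 4·4 + 5)/6 = 24/6 = 4

Forward pass:
ES_Task 1 = 0; EF_Task 1 = 12
ES_Task 2 = 0; EF_Task 2 = 10
ES_Task 3 = 0; EF_Task 3 = 11
ES_Task 4 = 0; EF_Task 4 = 10
ES_Task 5 = 10; EF_Task 5 = 10+9 = 19
ES_Task 6 = max(EF_Task 1=12, EF_Task 2=10, EF_Task 3=11, EF_Task 5=19) = 19; EF_Task 6 = 19+4 = 23
Expected project duration μ = 23 days. Critical path: Task 4 → Task 5 → Task 6.

23 days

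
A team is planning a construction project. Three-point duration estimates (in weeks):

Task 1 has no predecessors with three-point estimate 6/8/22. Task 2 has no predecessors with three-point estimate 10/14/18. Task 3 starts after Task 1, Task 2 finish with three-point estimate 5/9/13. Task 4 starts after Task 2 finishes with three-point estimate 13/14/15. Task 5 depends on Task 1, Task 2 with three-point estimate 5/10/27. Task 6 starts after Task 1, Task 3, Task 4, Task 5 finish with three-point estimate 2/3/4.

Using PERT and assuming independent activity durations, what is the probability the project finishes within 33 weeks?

te_Task 1 = (6 + 4·8 + 22)/6 = 60/6 = 10; σ²_Task 1 = ((22−6)/6)² = 7.111
te_Task 2 = (10 + 4·14 + 18)/6 = 84/6 = 14; σ²_Task 2 = ((18−10)/6)² = 1.778
te_Task 3 = (5 + 4·9 + 13)/6 = 54/6 = 9; σ²_Task 3 = ((13−5)/6)² = 1.778
te_Task 4 = (13 + 4·14 + 15)/6 = 84/6 = 14; σ²_Task 4 = ((15−13)/6)² = 0.111
te_Task 5 = (5 + 4·10 + 27)/6 = 72/6 = 12; σ²_Task 5 = ((27−5)/6)² = 13.444
te_Task 6 = (2 + 4·3 + 4)/6 = 18/6 = 3; σ²_Task 6 = ((4−2)/6)² = 0.111

Forward pass:
ES_Task 1 = 0; EF_Task 1 = 10
ES_Task 2 = 0; EF_Task 2 = 14
ES_Task 3 = max(EF_Task 1=10, EF_Task 2=14) = 14; EF_Task 3 = 14+9 = 23
ES_Task 4 = 14; EF_Task 4 = 14+14 = 28
ES_Task 5 = max(EF_Task 1=10, EF_Task 2=14) = 14; EF_Task 5 = 14+12 = 26
ES_Task 6 = max(EF_Task 1=10, EF_Task 3=23, EF_Task 4=28, EF_Task 5=26) = 28; EF_Task 6 = 28+3 = 31
Expected project duration μ = 31 weeks. Critical path: Task 2 → Task 4 → Task 6.

Variance along critical path = 1.778 + 0.111 + 0.111 = 2.000; σ = √2.000 = 1.414 weeks.
Z = (33 − 31) / 1.414 = 1.414
P(T ≤ 33) = Φ(1.414) ≈ 0.921

0.921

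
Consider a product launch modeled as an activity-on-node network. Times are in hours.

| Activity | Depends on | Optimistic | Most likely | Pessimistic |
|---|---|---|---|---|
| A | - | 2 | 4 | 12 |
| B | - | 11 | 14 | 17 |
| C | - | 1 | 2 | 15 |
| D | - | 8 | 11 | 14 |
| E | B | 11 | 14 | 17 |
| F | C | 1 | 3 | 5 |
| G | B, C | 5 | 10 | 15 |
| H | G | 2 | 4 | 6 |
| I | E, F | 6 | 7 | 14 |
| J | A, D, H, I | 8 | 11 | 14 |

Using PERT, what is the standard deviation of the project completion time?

2.19 hours

te_A = (2 + 4·4 + 12)/6 = 30/6 = 5; σ²_A = ((12−2)/6)² = 2.778
te_B = (11 + 4·14 + 17)/6 = 84/6 = 14; σ²_B = ((17−11)/6)² = 1.000
te_C = (1 + 4·2 + 15)/6 = 24/6 = 4; σ²_C = ((15−1)/6)² = 5.444
te_D = (8 + 4·11 + 14)/6 = 66/6 = 11; σ²_D = ((14−8)/6)² = 1.000
te_E = (11 + 4·14 + 17)/6 = 84/6 = 14; σ²_E = ((17−11)/6)² = 1.000
te_F = (1 + 4·3 + 5)/6 = 18/6 = 3; σ²_F = ((5−1)/6)² = 0.444
te_G = (5 + 4·10 + 15)/6 = 60/6 = 10; σ²_G = ((15−5)/6)² = 2.778
te_H = (2 + 4·4 + 6)/6 = 24/6 = 4; σ²_H = ((6−2)/6)² = 0.444
te_I = (6 + 4·7 + 14)/6 = 48/6 = 8; σ²_I = ((14−6)/6)² = 1.778
te_J = (8 + 4·11 + 14)/6 = 66/6 = 11; σ²_J = ((14−8)/6)² = 1.000

Forward pass:
ES_A = 0; EF_A = 5
ES_B = 0; EF_B = 14
ES_C = 0; EF_C = 4
ES_D = 0; EF_D = 11
ES_E = 14; EF_E = 14+14 = 28
ES_F = 4; EF_F = 4+3 = 7
ES_G = max(EF_B=14, EF_C=4) = 14; EF_G = 14+10 = 24
ES_H = 24; EF_H = 24+4 = 28
ES_I = max(EF_E=28, EF_F=7) = 28; EF_I = 28+8 = 36
ES_J = max(EF_A=5, EF_D=11, EF_H=28, EF_I=36) = 36; EF_J = 36+11 = 47
Expected project duration μ = 47 hours. Critical path: B → E → I → J.

Variance along critical path = 1.000 + 1.000 + 1.778 + 1.000 = 4.778
σ = √4.778 = 2.186 hours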